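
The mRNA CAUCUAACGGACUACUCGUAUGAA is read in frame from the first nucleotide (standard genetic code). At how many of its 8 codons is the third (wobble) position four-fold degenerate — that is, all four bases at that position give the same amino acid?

Codon 1 CAU (His): third position 2-fold.
Codon 2 CUA (Leu): third position 4-fold.
Codon 3 ACG (Thr): third position 4-fold.
Codon 4 GAC (Asp): third position 2-fold.
Codon 5 UAC (Tyr): third position 2-fold.
Codon 6 UCG (Ser): third position 4-fold.
Codon 7 UAU (Tyr): third position 2-fold.
Codon 8 GAA (Glu): third position 2-fold.
Four-fold degenerate third positions: 3.

3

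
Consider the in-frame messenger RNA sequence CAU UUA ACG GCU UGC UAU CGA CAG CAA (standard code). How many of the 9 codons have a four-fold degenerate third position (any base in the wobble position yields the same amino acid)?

Codon 1 CAU (His): third position 2-fold.
Codon 2 UUA (Leu): third position 2-fold.
Codon 3 ACG (Thr): third position 4-fold.
Codon 4 GCU (Ala): third position 4-fold.
Codon 5 UGC (Cys): third position 2-fold.
Codon 6 UAU (Tyr): third position 2-fold.
Codon 7 CGA (Arg): third position 4-fold.
Codon 8 CAG (Gln): third position 2-fold.
Codon 9 CAA (Gln): third position 2-fold.
Four-fold degenerate third positions: 3.

3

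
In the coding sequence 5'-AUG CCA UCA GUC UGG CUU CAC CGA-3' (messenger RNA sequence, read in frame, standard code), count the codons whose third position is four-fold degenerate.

Codon 1 AUG (Met): third position 1-fold.
Codon 2 CCA (Pro): third position 4-fold.
Codon 3 UCA (Ser): third position 4-fold.
Codon 4 GUC (Val): third position 4-fold.
Codon 5 UGG (Trp): third position 1-fold.
Codon 6 CUU (Leu): third position 4-fold.
Codon 7 CAC (His): third position 2-fold.
Codon 8 CGA (Arg): third position 4-fold.
Four-fold degenerate third positions: 5.

5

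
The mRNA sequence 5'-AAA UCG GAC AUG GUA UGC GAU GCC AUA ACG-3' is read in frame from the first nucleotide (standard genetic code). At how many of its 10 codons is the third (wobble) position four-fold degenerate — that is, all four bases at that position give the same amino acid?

Codon 1 AAA (Lys): third position 2-fold.
Codon 2 UCG (Ser): third position 4-fold.
Codon 3 GAC (Asp): third position 2-fold.
Codon 4 AUG (Met): third position 1-fold.
Codon 5 GUA (Val): third position 4-fold.
Codon 6 UGC (Cys): third position 2-fold.
Codon 7 GAU (Asp): third position 2-fold.
Codon 8 GCC (Ala): third position 4-fold.
Codon 9 AUA (Ile): third position 3-fold.
Codon 10 ACG (Thr): third position 4-fold.
Four-fold degenerate third positions: 4.

4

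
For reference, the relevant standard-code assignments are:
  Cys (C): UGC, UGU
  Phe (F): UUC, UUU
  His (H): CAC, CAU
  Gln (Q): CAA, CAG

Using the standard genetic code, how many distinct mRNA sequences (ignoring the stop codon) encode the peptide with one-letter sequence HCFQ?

His: 2 codons.
Cys: 2 codons.
Phe: 2 codons.
Gln: 2 codons.
2 × 2 × 2 × 2 = 16.

16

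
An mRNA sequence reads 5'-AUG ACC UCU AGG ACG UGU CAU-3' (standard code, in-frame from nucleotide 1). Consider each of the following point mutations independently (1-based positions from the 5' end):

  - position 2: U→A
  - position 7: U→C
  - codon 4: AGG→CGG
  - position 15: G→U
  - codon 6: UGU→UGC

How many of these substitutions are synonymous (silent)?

Codon 1: AUG (Met) → AAG (Lys) — missense.
Codon 3: UCU (Ser) → CCU (Pro) — missense.
Codon 4: AGG (Arg) → CGG (Arg) — synonymous.
Codon 5: ACG (Thr) → ACU (Thr) — synonymous.
Codon 6: UGU (Cys) → UGC (Cys) — synonymous.
Synonymous: 3 of 5.

3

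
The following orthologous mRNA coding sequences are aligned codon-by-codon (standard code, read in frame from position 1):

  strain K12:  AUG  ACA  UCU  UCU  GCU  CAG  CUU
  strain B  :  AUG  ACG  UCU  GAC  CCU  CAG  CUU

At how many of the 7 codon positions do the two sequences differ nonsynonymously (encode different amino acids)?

2

Codon 1: AUG Met / AUG Met — identical.
Codon 2: ACA Thr / ACG Thr — synonymous.
Codon 3: UCU Ser / UCU Ser — identical.
Codon 4: UCU Ser / GAC Asp — nonsynonymous.
Codon 5: GCU Ala / CCU Pro — nonsynonymous.
Codon 6: CAG Gln / CAG Gln — identical.
Codon 7: CUU Leu / CUU Leu — identical.
Nonsynonymous differences: 2.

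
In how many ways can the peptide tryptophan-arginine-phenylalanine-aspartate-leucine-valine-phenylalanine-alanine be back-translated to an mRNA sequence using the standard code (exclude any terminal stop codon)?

Trp: 1 codon.
Arg: 6 codons.
Phe: 2 codons.
Asp: 2 codons.
Leu: 6 codons.
Val: 4 codons.
Phe: 2 codons.
Ala: 4 codons.
1 × 6 × 2 × 2 × 6 × 4 × 2 × 4 = 4608.

4608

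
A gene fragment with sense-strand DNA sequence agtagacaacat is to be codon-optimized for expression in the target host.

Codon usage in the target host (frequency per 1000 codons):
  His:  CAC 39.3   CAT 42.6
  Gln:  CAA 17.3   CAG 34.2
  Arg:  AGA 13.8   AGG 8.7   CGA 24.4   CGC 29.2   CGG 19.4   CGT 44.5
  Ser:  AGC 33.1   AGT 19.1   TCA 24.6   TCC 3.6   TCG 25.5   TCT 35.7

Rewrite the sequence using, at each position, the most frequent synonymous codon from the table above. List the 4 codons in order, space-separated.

TCT CGT CAG CAT

Codon 1 (Ser): best is TCT at 35.7.
Codon 2 (Arg): best is CGT at 44.5.
Codon 3 (Gln): best is CAG at 34.2.
Codon 4 (His): best is CAT at 42.6.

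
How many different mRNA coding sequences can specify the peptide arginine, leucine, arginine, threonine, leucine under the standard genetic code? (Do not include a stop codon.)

Arg: 6 codons.
Leu: 6 codons.
Arg: 6 codons.
Thr: 4 codons.
Leu: 6 codons.
6 × 6 × 6 × 4 × 6 = 5184.

5184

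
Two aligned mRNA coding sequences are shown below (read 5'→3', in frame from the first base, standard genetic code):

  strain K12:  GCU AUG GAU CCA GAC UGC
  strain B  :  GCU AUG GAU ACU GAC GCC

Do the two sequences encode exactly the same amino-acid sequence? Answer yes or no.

no

Codon 1: GCU Ala / GCU Ala — identical.
Codon 2: AUG Met / AUG Met — identical.
Codon 3: GAU Asp / GAU Asp — identical.
Codon 4: CCA Pro / ACU Thr — nonsynonymous.
Codon 5: GAC Asp / GAC Asp — identical.
Codon 6: UGC Cys / GCC Ala — nonsynonymous.
Nonsynonymous differences: 2 → different protein.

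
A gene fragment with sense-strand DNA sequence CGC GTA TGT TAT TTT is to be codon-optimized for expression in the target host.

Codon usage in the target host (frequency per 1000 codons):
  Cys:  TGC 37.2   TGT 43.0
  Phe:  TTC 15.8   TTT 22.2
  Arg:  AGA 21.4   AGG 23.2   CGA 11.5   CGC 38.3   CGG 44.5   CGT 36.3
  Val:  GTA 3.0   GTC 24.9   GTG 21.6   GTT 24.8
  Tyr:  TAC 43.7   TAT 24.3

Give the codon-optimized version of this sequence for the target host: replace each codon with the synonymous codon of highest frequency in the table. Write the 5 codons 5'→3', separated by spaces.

Codon 1 (Arg): best is CGG at 44.5.
Codon 2 (Val): best is GTC at 24.9.
Codon 3 (Cys): best is TGT at 43.0.
Codon 4 (Tyr): best is TAC at 43.7.
Codon 5 (Phe): best is TTT at 22.2.

CGG GTC TGT TAC TTT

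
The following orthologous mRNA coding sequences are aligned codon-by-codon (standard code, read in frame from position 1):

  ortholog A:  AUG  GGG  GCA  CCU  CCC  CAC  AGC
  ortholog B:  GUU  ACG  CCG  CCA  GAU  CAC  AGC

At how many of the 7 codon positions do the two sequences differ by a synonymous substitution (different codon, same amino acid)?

Codon 1: AUG Met / GUU Val — nonsynonymous.
Codon 2: GGG Gly / ACG Thr — nonsynonymous.
Codon 3: GCA Ala / CCG Pro — nonsynonymous.
Codon 4: CCU Pro / CCA Pro — synonymous.
Codon 5: CCC Pro / GAU Asp — nonsynonymous.
Codon 6: CAC His / CAC His — identical.
Codon 7: AGC Ser / AGC Ser — identical.
Synonymous differences: 1.

1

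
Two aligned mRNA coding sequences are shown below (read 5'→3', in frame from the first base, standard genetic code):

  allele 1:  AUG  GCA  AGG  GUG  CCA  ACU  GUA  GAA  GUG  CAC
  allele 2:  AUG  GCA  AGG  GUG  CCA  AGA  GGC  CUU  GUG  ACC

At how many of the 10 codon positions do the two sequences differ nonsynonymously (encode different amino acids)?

Codon 1: AUG Met / AUG Met — identical.
Codon 2: GCA Ala / GCA Ala — identical.
Codon 3: AGG Arg / AGG Arg — identical.
Codon 4: GUG Val / GUG Val — identical.
Codon 5: CCA Pro / CCA Pro — identical.
Codon 6: ACU Thr / AGA Arg — nonsynonymous.
Codon 7: GUA Val / GGC Gly — nonsynonymous.
Codon 8: GAA Glu / CUU Leu — nonsynonymous.
Codon 9: GUG Val / GUG Val — identical.
Codon 10: CAC His / ACC Thr — nonsynonymous.
Nonsynonymous differences: 4.

4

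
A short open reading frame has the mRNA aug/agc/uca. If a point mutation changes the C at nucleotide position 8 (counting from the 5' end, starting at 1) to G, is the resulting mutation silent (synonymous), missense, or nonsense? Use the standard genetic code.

Position 8 falls in codon 3: UCA → Ser.
After the substitution the codon is UGA → Stop.
The new codon is a stop codon, so this is a nonsense mutation.

nonsense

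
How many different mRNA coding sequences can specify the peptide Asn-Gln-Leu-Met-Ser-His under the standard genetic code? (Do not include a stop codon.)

288

Asn: 2 codons.
Gln: 2 codons.
Leu: 6 codons.
Met: 1 codon.
Ser: 6 codons.
His: 2 codons.
2 × 2 × 6 × 1 × 6 × 2 = 288.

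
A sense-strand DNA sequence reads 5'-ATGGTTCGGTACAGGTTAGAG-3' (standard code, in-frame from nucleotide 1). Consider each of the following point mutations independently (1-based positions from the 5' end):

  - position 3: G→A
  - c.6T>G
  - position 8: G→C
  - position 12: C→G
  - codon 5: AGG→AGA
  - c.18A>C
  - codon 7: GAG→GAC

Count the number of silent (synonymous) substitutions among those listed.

Codon 1: ATG (Met) → ATA (Ile) — missense.
Codon 2: GTT (Val) → GTG (Val) — synonymous.
Codon 3: CGG (Arg) → CCG (Pro) — missense.
Codon 4: TAC (Tyr) → TAG (Stop) — nonsense.
Codon 5: AGG (Arg) → AGA (Arg) — synonymous.
Codon 6: TTA (Leu) → TTC (Phe) — missense.
Codon 7: GAG (Glu) → GAC (Asp) — missense.
Synonymous: 2 of 7.

2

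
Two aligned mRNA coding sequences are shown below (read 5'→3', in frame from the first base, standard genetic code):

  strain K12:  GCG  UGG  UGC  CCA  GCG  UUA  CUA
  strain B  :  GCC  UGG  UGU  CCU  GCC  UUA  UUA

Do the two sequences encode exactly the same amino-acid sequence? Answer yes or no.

Codon 1: GCG Ala / GCC Ala — synonymous.
Codon 2: UGG Trp / UGG Trp — identical.
Codon 3: UGC Cys / UGU Cys — synonymous.
Codon 4: CCA Pro / CCU Pro — synonymous.
Codon 5: GCG Ala / GCC Ala — synonymous.
Codon 6: UUA Leu / UUA Leu — identical.
Codon 7: CUA Leu / UUA Leu — synonymous.
Nonsynonymous differences: 0 → same protein.

yes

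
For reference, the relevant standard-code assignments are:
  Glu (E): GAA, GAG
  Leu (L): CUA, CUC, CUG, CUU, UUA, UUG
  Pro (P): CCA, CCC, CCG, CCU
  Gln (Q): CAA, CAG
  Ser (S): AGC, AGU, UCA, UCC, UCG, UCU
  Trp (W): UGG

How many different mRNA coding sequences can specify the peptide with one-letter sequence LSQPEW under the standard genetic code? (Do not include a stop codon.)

576

Leu: 6 codons.
Ser: 6 codons.
Gln: 2 codons.
Pro: 4 codons.
Glu: 2 codons.
Trp: 1 codon.
6 × 6 × 2 × 4 × 2 × 1 = 576.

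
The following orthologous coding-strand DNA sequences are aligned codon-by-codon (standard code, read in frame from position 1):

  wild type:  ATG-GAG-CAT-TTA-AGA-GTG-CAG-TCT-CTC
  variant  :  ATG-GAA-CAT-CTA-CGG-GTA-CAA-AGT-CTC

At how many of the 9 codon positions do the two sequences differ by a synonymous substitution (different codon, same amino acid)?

6

Codon 1: ATG Met / ATG Met — identical.
Codon 2: GAG Glu / GAA Glu — synonymous.
Codon 3: CAT His / CAT His — identical.
Codon 4: TTA Leu / CTA Leu — synonymous.
Codon 5: AGA Arg / CGG Arg — synonymous.
Codon 6: GTG Val / GTA Val — synonymous.
Codon 7: CAG Gln / CAA Gln — synonymous.
Codon 8: TCT Ser / AGT Ser — synonymous.
Codon 9: CTC Leu / CTC Leu — identical.
Synonymous differences: 6.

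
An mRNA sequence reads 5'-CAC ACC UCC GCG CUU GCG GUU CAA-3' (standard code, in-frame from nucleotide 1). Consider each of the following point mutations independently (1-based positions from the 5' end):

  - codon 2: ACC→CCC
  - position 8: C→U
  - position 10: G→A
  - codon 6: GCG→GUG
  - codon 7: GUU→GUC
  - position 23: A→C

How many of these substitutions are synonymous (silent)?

Codon 2: ACC (Thr) → CCC (Pro) — missense.
Codon 3: UCC (Ser) → UUC (Phe) — missense.
Codon 4: GCG (Ala) → ACG (Thr) — missense.
Codon 6: GCG (Ala) → GUG (Val) — missense.
Codon 7: GUU (Val) → GUC (Val) — synonymous.
Codon 8: CAA (Gln) → CCA (Pro) — missense.
Synonymous: 1 of 6.

1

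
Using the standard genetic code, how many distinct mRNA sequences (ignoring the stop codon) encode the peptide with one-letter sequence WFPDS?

96

Trp: 1 codon.
Phe: 2 codons.
Pro: 4 codons.
Asp: 2 codons.
Ser: 6 codons.
1 × 2 × 4 × 2 × 6 = 96.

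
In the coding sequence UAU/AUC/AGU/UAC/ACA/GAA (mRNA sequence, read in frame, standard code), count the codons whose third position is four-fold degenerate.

1

Codon 1 UAU (Tyr): third position 2-fold.
Codon 2 AUC (Ile): third position 3-fold.
Codon 3 AGU (Ser): third position 2-fold.
Codon 4 UAC (Tyr): third position 2-fold.
Codon 5 ACA (Thr): third position 4-fold.
Codon 6 GAA (Glu): third position 2-fold.
Four-fold degenerate third positions: 1.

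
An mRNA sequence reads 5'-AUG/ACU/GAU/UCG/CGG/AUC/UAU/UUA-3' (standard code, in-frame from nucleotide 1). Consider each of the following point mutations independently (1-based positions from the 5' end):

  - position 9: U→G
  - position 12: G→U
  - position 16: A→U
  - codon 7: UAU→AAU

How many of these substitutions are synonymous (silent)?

1

Codon 3: GAU (Asp) → GAG (Glu) — missense.
Codon 4: UCG (Ser) → UCU (Ser) — synonymous.
Codon 6: AUC (Ile) → UUC (Phe) — missense.
Codon 7: UAU (Tyr) → AAU (Asn) — missense.
Synonymous: 1 of 4.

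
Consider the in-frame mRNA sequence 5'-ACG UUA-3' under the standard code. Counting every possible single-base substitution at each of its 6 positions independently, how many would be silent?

Codon 1 (ACG, Thr): 3 synonymous substitutions.
Codon 2 (UUA, Leu): 2 synonymous substitutions.
Total: 3 + 2 = 5.

5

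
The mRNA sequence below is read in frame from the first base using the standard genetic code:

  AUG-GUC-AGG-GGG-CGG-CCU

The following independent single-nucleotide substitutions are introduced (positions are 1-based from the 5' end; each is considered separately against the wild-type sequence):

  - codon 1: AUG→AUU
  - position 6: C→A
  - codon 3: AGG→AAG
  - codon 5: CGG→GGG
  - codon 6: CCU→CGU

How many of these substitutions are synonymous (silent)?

Codon 1: AUG (Met) → AUU (Ile) — missense.
Codon 2: GUC (Val) → GUA (Val) — synonymous.
Codon 3: AGG (Arg) → AAG (Lys) — missense.
Codon 5: CGG (Arg) → GGG (Gly) — missense.
Codon 6: CCU (Pro) → CGU (Arg) — missense.
Synonymous: 1 of 5.

1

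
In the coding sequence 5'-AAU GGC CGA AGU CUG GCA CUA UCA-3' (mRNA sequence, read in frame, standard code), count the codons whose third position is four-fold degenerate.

6

Codon 1 AAU (Asn): third position 2-fold.
Codon 2 GGC (Gly): third position 4-fold.
Codon 3 CGA (Arg): third position 4-fold.
Codon 4 AGU (Ser): third position 2-fold.
Codon 5 CUG (Leu): third position 4-fold.
Codon 6 GCA (Ala): third position 4-fold.
Codon 7 CUA (Leu): third position 4-fold.
Codon 8 UCA (Ser): third position 4-fold.
Four-fold degenerate third positions: 6.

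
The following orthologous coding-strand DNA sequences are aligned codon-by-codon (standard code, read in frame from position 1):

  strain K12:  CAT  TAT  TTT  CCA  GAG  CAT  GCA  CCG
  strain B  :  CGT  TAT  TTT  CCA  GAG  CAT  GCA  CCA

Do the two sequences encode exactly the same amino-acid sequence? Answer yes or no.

Codon 1: CAT His / CGT Arg — nonsynonymous.
Codon 2: TAT Tyr / TAT Tyr — identical.
Codon 3: TTT Phe / TTT Phe — identical.
Codon 4: CCA Pro / CCA Pro — identical.
Codon 5: GAG Glu / GAG Glu — identical.
Codon 6: CAT His / CAT His — identical.
Codon 7: GCA Ala / GCA Ala — identical.
Codon 8: CCG Pro / CCA Pro — synonymous.
Nonsynonymous differences: 1 → different protein.

no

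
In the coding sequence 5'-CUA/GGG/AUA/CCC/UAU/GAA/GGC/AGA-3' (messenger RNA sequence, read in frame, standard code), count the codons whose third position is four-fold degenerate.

Codon 1 CUA (Leu): third position 4-fold.
Codon 2 GGG (Gly): third position 4-fold.
Codon 3 AUA (Ile): third position 3-fold.
Codon 4 CCC (Pro): third position 4-fold.
Codon 5 UAU (Tyr): third position 2-fold.
Codon 6 GAA (Glu): third position 2-fold.
Codon 7 GGC (Gly): third position 4-fold.
Codon 8 AGA (Arg): third position 2-fold.
Four-fold degenerate third positions: 4.

4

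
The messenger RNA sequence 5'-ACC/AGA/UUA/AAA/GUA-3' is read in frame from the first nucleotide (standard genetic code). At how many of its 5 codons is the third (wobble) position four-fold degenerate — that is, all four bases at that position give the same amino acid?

Codon 1 ACC (Thr): third position 4-fold.
Codon 2 AGA (Arg): third position 2-fold.
Codon 3 UUA (Leu): third position 2-fold.
Codon 4 AAA (Lys): third position 2-fold.
Codon 5 GUA (Val): third position 4-fold.
Four-fold degenerate third positions: 2.

2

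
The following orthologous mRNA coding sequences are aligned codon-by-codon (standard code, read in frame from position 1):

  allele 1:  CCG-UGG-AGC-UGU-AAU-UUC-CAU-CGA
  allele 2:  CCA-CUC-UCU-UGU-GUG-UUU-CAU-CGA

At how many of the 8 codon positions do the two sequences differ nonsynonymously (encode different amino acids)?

2

Codon 1: CCG Pro / CCA Pro — synonymous.
Codon 2: UGG Trp / CUC Leu — nonsynonymous.
Codon 3: AGC Ser / UCU Ser — synonymous.
Codon 4: UGU Cys / UGU Cys — identical.
Codon 5: AAU Asn / GUG Val — nonsynonymous.
Codon 6: UUC Phe / UUU Phe — synonymous.
Codon 7: CAU His / CAU His — identical.
Codon 8: CGA Arg / CGA Arg — identical.
Nonsynonymous differences: 2.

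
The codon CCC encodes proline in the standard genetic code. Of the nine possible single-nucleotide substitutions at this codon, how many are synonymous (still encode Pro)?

3

Position 1: none → 0 synonymous.
Position 2: none → 0 synonymous.
Position 3: CCU, CCA, CCG → 3 synonymous.
Total: 0 + 0 + 3 = 3.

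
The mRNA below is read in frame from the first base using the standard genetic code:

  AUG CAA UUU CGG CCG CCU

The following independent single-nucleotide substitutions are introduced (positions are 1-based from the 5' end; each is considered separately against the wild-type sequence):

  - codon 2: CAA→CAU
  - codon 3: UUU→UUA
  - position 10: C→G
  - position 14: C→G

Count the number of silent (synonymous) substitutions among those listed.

Codon 2: CAA (Gln) → CAU (His) — missense.
Codon 3: UUU (Phe) → UUA (Leu) — missense.
Codon 4: CGG (Arg) → GGG (Gly) — missense.
Codon 5: CCG (Pro) → CGG (Arg) — missense.
Synonymous: 0 of 4.

0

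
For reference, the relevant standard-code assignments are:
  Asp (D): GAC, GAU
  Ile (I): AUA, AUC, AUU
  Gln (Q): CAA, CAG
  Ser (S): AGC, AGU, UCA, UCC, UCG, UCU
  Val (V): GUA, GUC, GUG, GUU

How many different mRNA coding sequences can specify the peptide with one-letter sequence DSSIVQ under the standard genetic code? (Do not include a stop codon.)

Asp: 2 codons.
Ser: 6 codons.
Ser: 6 codons.
Ile: 3 codons.
Val: 4 codons.
Gln: 2 codons.
2 × 6 × 6 × 3 × 4 × 2 = 1728.

1728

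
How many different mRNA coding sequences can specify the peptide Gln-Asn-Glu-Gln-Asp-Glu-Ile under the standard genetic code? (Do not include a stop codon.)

Gln: 2 codons.
Asn: 2 codons.
Glu: 2 codons.
Gln: 2 codons.
Asp: 2 codons.
Glu: 2 codons.
Ile: 3 codons.
2 × 2 × 2 × 2 × 2 × 2 × 3 = 192.

192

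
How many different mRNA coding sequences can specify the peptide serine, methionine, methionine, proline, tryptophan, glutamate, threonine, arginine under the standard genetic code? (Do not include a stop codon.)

Ser: 6 codons.
Met: 1 codon.
Met: 1 codon.
Pro: 4 codons.
Trp: 1 codon.
Glu: 2 codons.
Thr: 4 codons.
Arg: 6 codons.
6 × 1 × 1 × 4 × 1 × 2 × 4 × 6 = 1152.

1152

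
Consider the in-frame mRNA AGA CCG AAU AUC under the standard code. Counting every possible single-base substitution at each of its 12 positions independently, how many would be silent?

8

Codon 1 (AGA, Arg): 2 synonymous substitutions.
Codon 2 (CCG, Pro): 3 synonymous substitutions.
Codon 3 (AAU, Asn): 1 synonymous substitution.
Codon 4 (AUC, Ile): 2 synonymous substitutions.
Total: 2 + 3 + 1 + 2 = 8.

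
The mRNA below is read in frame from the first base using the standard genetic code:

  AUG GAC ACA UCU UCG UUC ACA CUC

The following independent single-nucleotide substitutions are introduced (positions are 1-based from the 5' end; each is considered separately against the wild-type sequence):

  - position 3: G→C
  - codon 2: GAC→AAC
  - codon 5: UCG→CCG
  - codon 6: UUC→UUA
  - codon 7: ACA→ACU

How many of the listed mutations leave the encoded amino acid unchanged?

1

Codon 1: AUG (Met) → AUC (Ile) — missense.
Codon 2: GAC (Asp) → AAC (Asn) — missense.
Codon 5: UCG (Ser) → CCG (Pro) — missense.
Codon 6: UUC (Phe) → UUA (Leu) — missense.
Codon 7: ACA (Thr) → ACU (Thr) — synonymous.
Synonymous: 1 of 5.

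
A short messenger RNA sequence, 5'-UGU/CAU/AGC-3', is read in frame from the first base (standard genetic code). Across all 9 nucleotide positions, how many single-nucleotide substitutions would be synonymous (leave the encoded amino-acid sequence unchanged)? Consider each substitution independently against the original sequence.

3

Codon 1 (UGU, Cys): 1 synonymous substitution.
Codon 2 (CAU, His): 1 synonymous substitution.
Codon 3 (AGC, Ser): 1 synonymous substitution.
Total: 1 + 1 + 1 = 3.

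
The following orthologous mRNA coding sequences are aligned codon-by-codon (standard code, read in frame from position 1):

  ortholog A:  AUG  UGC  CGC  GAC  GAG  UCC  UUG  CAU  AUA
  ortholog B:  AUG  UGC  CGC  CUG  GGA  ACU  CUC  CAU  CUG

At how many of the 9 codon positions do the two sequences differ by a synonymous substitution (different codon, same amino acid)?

Codon 1: AUG Met / AUG Met — identical.
Codon 2: UGC Cys / UGC Cys — identical.
Codon 3: CGC Arg / CGC Arg — identical.
Codon 4: GAC Asp / CUG Leu — nonsynonymous.
Codon 5: GAG Glu / GGA Gly — nonsynonymous.
Codon 6: UCC Ser / ACU Thr — nonsynonymous.
Codon 7: UUG Leu / CUC Leu — synonymous.
Codon 8: CAU His / CAU His — identical.
Codon 9: AUA Ile / CUG Leu — nonsynonymous.
Synonymous differences: 1.

1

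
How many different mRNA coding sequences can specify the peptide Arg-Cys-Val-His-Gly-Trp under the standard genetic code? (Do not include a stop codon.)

384

Arg: 6 codons.
Cys: 2 codons.
Val: 4 codons.
His: 2 codons.
Gly: 4 codons.
Trp: 1 codon.
6 × 2 × 4 × 2 × 4 × 1 = 384.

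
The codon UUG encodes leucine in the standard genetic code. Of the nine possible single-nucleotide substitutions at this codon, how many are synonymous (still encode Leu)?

Position 1: CUG → 1 synonymous.
Position 2: none → 0 synonymous.
Position 3: UUA → 1 synonymous.
Total: 1 + 0 + 1 = 2.

2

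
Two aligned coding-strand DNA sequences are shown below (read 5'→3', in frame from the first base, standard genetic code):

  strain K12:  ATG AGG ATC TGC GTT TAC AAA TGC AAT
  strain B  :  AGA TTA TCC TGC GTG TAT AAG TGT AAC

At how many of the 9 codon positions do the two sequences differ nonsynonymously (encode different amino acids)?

3

Codon 1: ATG Met / AGA Arg — nonsynonymous.
Codon 2: AGG Arg / TTA Leu — nonsynonymous.
Codon 3: ATC Ile / TCC Ser — nonsynonymous.
Codon 4: TGC Cys / TGC Cys — identical.
Codon 5: GTT Val / GTG Val — synonymous.
Codon 6: TAC Tyr / TAT Tyr — synonymous.
Codon 7: AAA Lys / AAG Lys — synonymous.
Codon 8: TGC Cys / TGT Cys — synonymous.
Codon 9: AAT Asn / AAC Asn — synonymous.
Nonsynonymous differences: 3.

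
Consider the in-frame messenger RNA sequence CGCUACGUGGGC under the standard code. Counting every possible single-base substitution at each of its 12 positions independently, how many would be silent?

10

Codon 1 (CGC, Arg): 3 synonymous substitutions.
Codon 2 (UAC, Tyr): 1 synonymous substitution.
Codon 3 (GUG, Val): 3 synonymous substitutions.
Codon 4 (GGC, Gly): 3 synonymous substitutions.
Total: 3 + 1 + 3 + 3 = 10.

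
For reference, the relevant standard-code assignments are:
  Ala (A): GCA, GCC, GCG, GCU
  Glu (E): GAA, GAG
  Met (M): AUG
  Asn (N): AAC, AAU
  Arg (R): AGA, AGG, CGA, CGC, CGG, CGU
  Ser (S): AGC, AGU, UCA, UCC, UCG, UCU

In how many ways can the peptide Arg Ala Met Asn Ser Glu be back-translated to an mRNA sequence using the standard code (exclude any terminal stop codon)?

576

Arg: 6 codons.
Ala: 4 codons.
Met: 1 codon.
Asn: 2 codons.
Ser: 6 codons.
Glu: 2 codons.
6 × 4 × 1 × 2 × 6 × 2 = 576.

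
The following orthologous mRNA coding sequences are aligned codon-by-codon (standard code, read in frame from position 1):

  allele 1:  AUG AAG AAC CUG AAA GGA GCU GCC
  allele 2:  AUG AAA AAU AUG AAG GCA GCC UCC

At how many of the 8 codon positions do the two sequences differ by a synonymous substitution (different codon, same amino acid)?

Codon 1: AUG Met / AUG Met — identical.
Codon 2: AAG Lys / AAA Lys — synonymous.
Codon 3: AAC Asn / AAU Asn — synonymous.
Codon 4: CUG Leu / AUG Met — nonsynonymous.
Codon 5: AAA Lys / AAG Lys — synonymous.
Codon 6: GGA Gly / GCA Ala — nonsynonymous.
Codon 7: GCU Ala / GCC Ala — synonymous.
Codon 8: GCC Ala / UCC Ser — nonsynonymous.
Synonymous differences: 4.

4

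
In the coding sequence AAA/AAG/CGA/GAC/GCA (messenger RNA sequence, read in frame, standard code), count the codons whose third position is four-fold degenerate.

Codon 1 AAA (Lys): third position 2-fold.
Codon 2 AAG (Lys): third position 2-fold.
Codon 3 CGA (Arg): third position 4-fold.
Codon 4 GAC (Asp): third position 2-fold.
Codon 5 GCA (Ala): third position 4-fold.
Four-fold degenerate third positions: 2.

2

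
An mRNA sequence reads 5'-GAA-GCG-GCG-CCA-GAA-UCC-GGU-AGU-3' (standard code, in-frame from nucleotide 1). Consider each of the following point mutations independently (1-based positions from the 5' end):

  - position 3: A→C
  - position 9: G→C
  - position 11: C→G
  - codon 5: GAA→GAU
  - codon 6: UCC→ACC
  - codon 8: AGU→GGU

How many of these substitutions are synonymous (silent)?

Codon 1: GAA (Glu) → GAC (Asp) — missense.
Codon 3: GCG (Ala) → GCC (Ala) — synonymous.
Codon 4: CCA (Pro) → CGA (Arg) — missense.
Codon 5: GAA (Glu) → GAU (Asp) — missense.
Codon 6: UCC (Ser) → ACC (Thr) — missense.
Codon 8: AGU (Ser) → GGU (Gly) — missense.
Synonymous: 1 of 6.

1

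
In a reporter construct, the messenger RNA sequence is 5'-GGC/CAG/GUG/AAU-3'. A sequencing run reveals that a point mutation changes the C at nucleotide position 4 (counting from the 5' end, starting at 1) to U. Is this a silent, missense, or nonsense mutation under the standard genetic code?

nonsense

Position 4 falls in codon 2: CAG → Gln.
After the substitution the codon is UAG → Stop.
The new codon is a stop codon, so this is a nonsense mutation.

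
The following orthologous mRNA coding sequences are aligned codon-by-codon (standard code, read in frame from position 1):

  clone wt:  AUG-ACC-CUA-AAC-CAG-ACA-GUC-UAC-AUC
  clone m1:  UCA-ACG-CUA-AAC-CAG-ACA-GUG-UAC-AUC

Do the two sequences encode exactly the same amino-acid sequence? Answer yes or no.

Codon 1: AUG Met / UCA Ser — nonsynonymous.
Codon 2: ACC Thr / ACG Thr — synonymous.
Codon 3: CUA Leu / CUA Leu — identical.
Codon 4: AAC Asn / AAC Asn — identical.
Codon 5: CAG Gln / CAG Gln — identical.
Codon 6: ACA Thr / ACA Thr — identical.
Codon 7: GUC Val / GUG Val — synonymous.
Codon 8: UAC Tyr / UAC Tyr — identical.
Codon 9: AUC Ile / AUC Ile — identical.
Nonsynonymous differences: 1 → different protein.

no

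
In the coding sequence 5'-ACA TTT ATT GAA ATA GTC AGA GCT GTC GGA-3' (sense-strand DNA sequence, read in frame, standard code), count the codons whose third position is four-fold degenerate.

5

Codon 1 ACA (Thr): third position 4-fold.
Codon 2 TTT (Phe): third position 2-fold.
Codon 3 ATT (Ile): third position 3-fold.
Codon 4 GAA (Glu): third position 2-fold.
Codon 5 ATA (Ile): third position 3-fold.
Codon 6 GTC (Val): third position 4-fold.
Codon 7 AGA (Arg): third position 2-fold.
Codon 8 GCT (Ala): third position 4-fold.
Codon 9 GTC (Val): third position 4-fold.
Codon 10 GGA (Gly): third position 4-fold.
Four-fold degenerate third positions: 5.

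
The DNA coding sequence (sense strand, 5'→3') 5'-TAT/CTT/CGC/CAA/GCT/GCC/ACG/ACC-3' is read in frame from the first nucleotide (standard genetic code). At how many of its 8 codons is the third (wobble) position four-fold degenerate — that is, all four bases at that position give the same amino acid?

6

Codon 1 TAT (Tyr): third position 2-fold.
Codon 2 CTT (Leu): third position 4-fold.
Codon 3 CGC (Arg): third position 4-fold.
Codon 4 CAA (Gln): third position 2-fold.
Codon 5 GCT (Ala): third position 4-fold.
Codon 6 GCC (Ala): third position 4-fold.
Codon 7 ACG (Thr): third position 4-fold.
Codon 8 ACC (Thr): third position 4-fold.
Four-fold degenerate third positions: 6.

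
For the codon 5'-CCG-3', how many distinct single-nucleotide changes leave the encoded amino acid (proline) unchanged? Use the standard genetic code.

3

Position 1: none → 0 synonymous.
Position 2: none → 0 synonymous.
Position 3: CCU, CCC, CCA → 3 synonymous.
Total: 0 + 0 + 3 = 3.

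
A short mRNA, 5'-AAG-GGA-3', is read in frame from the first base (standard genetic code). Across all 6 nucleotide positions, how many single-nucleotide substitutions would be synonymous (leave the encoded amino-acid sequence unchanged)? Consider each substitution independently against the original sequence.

4

Codon 1 (AAG, Lys): 1 synonymous substitution.
Codon 2 (GGA, Gly): 3 synonymous substitutions.
Total: 1 + 3 = 4.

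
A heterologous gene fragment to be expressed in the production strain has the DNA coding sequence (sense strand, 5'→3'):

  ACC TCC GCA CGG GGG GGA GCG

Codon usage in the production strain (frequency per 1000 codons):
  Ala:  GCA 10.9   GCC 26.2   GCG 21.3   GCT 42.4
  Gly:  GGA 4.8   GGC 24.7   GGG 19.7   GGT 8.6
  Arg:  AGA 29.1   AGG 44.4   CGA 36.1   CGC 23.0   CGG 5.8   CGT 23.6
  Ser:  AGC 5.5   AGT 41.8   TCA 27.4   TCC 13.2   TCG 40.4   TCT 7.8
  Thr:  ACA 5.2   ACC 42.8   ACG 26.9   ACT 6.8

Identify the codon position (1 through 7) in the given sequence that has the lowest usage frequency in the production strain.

6

Codon 1 ACC (Thr): 42.8 per 1000.
Codon 2 TCC (Ser): 13.2 per 1000.
Codon 3 GCA (Ala): 10.9 per 1000.
Codon 4 CGG (Arg): 5.8 per 1000.
Codon 5 GGG (Gly): 19.7 per 1000.
Codon 6 GGA (Gly): 4.8 per 1000.
Codon 7 GCG (Ala): 21.3 per 1000.
Lowest frequency is 4.8 at codon 6.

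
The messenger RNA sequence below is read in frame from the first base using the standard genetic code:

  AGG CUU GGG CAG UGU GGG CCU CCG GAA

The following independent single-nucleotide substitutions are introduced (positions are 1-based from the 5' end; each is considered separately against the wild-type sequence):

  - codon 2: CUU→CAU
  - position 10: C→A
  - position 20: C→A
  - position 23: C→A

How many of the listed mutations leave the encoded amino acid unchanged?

0

Codon 2: CUU (Leu) → CAU (His) — missense.
Codon 4: CAG (Gln) → AAG (Lys) — missense.
Codon 7: CCU (Pro) → CAU (His) — missense.
Codon 8: CCG (Pro) → CAG (Gln) — missense.
Synonymous: 0 of 4.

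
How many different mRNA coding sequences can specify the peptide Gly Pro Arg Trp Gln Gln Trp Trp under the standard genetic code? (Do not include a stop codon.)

Gly: 4 codons.
Pro: 4 codons.
Arg: 6 codons.
Trp: 1 codon.
Gln: 2 codons.
Gln: 2 codons.
Trp: 1 codon.
Trp: 1 codon.
4 × 4 × 6 × 1 × 2 × 2 × 1 × 1 = 384.

384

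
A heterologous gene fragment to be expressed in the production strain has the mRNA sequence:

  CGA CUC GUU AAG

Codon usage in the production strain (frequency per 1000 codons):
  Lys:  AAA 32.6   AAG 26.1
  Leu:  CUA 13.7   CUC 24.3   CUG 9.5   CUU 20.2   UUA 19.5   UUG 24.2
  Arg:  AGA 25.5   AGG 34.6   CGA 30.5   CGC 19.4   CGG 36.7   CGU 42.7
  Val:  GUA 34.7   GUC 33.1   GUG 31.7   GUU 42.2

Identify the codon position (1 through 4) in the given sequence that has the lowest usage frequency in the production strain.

Codon 1 CGA (Arg): 30.5 per 1000.
Codon 2 CUC (Leu): 24.3 per 1000.
Codon 3 GUU (Val): 42.2 per 1000.
Codon 4 AAG (Lys): 26.1 per 1000.
Lowest frequency is 24.3 at codon 2.

2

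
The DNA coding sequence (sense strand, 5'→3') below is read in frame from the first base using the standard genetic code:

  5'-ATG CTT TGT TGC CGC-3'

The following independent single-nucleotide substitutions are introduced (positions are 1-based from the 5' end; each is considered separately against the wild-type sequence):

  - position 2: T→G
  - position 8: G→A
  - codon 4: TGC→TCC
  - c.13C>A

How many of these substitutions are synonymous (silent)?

Codon 1: ATG (Met) → AGG (Arg) — missense.
Codon 3: TGT (Cys) → TAT (Tyr) — missense.
Codon 4: TGC (Cys) → TCC (Ser) — missense.
Codon 5: CGC (Arg) → AGC (Ser) — missense.
Synonymous: 0 of 4.

0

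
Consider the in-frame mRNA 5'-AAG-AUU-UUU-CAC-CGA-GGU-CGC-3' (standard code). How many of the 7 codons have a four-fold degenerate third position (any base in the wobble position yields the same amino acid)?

3

Codon 1 AAG (Lys): third position 2-fold.
Codon 2 AUU (Ile): third position 3-fold.
Codon 3 UUU (Phe): third position 2-fold.
Codon 4 CAC (His): third position 2-fold.
Codon 5 CGA (Arg): third position 4-fold.
Codon 6 GGU (Gly): third position 4-fold.
Codon 7 CGC (Arg): third position 4-fold.
Four-fold degenerate third positions: 3.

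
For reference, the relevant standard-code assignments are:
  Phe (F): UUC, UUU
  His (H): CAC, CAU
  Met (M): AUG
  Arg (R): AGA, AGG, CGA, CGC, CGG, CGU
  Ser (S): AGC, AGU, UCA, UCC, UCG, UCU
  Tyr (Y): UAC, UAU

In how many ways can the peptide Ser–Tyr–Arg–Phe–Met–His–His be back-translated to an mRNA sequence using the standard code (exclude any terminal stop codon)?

Ser: 6 codons.
Tyr: 2 codons.
Arg: 6 codons.
Phe: 2 codons.
Met: 1 codon.
His: 2 codons.
His: 2 codons.
6 × 2 × 6 × 2 × 1 × 2 × 2 = 576.

576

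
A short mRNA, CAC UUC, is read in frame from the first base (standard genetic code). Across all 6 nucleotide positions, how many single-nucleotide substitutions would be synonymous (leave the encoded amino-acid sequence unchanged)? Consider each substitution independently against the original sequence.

Codon 1 (CAC, His): 1 synonymous substitution.
Codon 2 (UUC, Phe): 1 synonymous substitution.
Total: 1 + 1 = 2.

2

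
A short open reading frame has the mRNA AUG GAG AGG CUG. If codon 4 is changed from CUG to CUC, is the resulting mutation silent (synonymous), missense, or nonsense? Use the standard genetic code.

silent

Position 12 falls in codon 4: CUG → Leu.
After the substitution the codon is CUC → Leu.
Both encode Leu, so the change is synonymous.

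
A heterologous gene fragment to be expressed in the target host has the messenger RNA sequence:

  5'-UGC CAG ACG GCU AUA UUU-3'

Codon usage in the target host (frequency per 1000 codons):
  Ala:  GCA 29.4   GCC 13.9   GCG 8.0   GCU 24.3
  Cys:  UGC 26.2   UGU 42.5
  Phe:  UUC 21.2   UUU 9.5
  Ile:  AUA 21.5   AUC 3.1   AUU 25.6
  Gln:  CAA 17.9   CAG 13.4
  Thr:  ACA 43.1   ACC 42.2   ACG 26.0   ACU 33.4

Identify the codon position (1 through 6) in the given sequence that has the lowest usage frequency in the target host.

6

Codon 1 UGC (Cys): 26.2 per 1000.
Codon 2 CAG (Gln): 13.4 per 1000.
Codon 3 ACG (Thr): 26.0 per 1000.
Codon 4 GCU (Ala): 24.3 per 1000.
Codon 5 AUA (Ile): 21.5 per 1000.
Codon 6 UUU (Phe): 9.5 per 1000.
Lowest frequency is 9.5 at codon 6.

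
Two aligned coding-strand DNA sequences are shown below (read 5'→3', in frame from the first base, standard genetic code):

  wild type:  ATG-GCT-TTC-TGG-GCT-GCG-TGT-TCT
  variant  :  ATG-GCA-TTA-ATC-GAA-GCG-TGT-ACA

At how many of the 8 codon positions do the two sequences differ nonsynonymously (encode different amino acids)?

Codon 1: ATG Met / ATG Met — identical.
Codon 2: GCT Ala / GCA Ala — synonymous.
Codon 3: TTC Phe / TTA Leu — nonsynonymous.
Codon 4: TGG Trp / ATC Ile — nonsynonymous.
Codon 5: GCT Ala / GAA Glu — nonsynonymous.
Codon 6: GCG Ala / GCG Ala — identical.
Codon 7: TGT Cys / TGT Cys — identical.
Codon 8: TCT Ser / ACA Thr — nonsynonymous.
Nonsynonymous differences: 4.

4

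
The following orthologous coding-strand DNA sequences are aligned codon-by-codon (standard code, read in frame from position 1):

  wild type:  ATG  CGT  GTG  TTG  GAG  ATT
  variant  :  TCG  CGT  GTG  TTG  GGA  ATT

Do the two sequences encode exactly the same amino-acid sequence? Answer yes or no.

no

Codon 1: ATG Met / TCG Ser — nonsynonymous.
Codon 2: CGT Arg / CGT Arg — identical.
Codon 3: GTG Val / GTG Val — identical.
Codon 4: TTG Leu / TTG Leu — identical.
Codon 5: GAG Glu / GGA Gly — nonsynonymous.
Codon 6: ATT Ile / ATT Ile — identical.
Nonsynonymous differences: 2 → different protein.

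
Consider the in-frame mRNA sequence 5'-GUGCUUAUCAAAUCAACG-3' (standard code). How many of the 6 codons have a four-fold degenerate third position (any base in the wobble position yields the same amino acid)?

Codon 1 GUG (Val): third position 4-fold.
Codon 2 CUU (Leu): third position 4-fold.
Codon 3 AUC (Ile): third position 3-fold.
Codon 4 AAA (Lys): third position 2-fold.
Codon 5 UCA (Ser): third position 4-fold.
Codon 6 ACG (Thr): third position 4-fold.
Four-fold degenerate third positions: 4.

4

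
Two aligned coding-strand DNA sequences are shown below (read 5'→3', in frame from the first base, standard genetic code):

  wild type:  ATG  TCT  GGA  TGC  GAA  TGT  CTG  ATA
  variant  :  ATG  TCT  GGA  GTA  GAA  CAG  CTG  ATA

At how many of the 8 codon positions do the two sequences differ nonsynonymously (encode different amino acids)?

2

Codon 1: ATG Met / ATG Met — identical.
Codon 2: TCT Ser / TCT Ser — identical.
Codon 3: GGA Gly / GGA Gly — identical.
Codon 4: TGC Cys / GTA Val — nonsynonymous.
Codon 5: GAA Glu / GAA Glu — identical.
Codon 6: TGT Cys / CAG Gln — nonsynonymous.
Codon 7: CTG Leu / CTG Leu — identical.
Codon 8: ATA Ile / ATA Ile — identical.
Nonsynonymous differences: 2.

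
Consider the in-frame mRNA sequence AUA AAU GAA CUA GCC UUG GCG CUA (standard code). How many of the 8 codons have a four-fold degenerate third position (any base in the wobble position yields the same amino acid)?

4

Codon 1 AUA (Ile): third position 3-fold.
Codon 2 AAU (Asn): third position 2-fold.
Codon 3 GAA (Glu): third position 2-fold.
Codon 4 CUA (Leu): third position 4-fold.
Codon 5 GCC (Ala): third position 4-fold.
Codon 6 UUG (Leu): third position 2-fold.
Codon 7 GCG (Ala): third position 4-fold.
Codon 8 CUA (Leu): third position 4-fold.
Four-fold degenerate third positions: 4.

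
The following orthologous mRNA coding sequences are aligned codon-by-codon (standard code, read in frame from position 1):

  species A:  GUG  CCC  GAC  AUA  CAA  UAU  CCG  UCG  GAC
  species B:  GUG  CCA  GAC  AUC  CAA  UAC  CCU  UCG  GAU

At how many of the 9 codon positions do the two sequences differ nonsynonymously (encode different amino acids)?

0

Codon 1: GUG Val / GUG Val — identical.
Codon 2: CCC Pro / CCA Pro — synonymous.
Codon 3: GAC Asp / GAC Asp — identical.
Codon 4: AUA Ile / AUC Ile — synonymous.
Codon 5: CAA Gln / CAA Gln — identical.
Codon 6: UAU Tyr / UAC Tyr — synonymous.
Codon 7: CCG Pro / CCU Pro — synonymous.
Codon 8: UCG Ser / UCG Ser — identical.
Codon 9: GAC Asp / GAU Asp — synonymous.
Nonsynonymous differences: 0.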